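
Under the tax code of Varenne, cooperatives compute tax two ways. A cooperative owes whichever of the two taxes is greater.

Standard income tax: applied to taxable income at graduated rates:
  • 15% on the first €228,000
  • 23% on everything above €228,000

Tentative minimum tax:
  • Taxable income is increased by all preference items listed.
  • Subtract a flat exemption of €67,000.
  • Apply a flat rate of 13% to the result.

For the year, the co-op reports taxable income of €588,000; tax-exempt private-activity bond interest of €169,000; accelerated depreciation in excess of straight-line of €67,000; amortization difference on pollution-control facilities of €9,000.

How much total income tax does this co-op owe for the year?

€117,000

Standard income tax:
  €228,000 × 15% = €34,200
  €360,000 × 23% = €82,800
  → €117,000

Tentative minimum tax:
  Adjusted income: €588,000 + €169,000 + €67,000 + €9,000 = €833,000
  Less exemption €67,000 → base €766,000
  €766,000 × 13% = €99,580

€117,000 > €99,580, so the standard income tax governs.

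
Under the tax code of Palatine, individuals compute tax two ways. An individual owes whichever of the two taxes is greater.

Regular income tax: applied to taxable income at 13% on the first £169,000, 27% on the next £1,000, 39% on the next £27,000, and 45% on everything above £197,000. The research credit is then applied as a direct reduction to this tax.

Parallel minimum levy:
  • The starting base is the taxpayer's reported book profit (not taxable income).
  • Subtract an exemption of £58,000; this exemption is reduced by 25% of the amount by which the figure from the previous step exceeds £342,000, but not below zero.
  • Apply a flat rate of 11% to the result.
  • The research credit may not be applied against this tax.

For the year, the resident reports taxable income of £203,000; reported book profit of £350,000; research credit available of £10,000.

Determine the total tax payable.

£32,340

Regular income tax:
  £169,000 × 13% = £21,970
  £1,000 × 27% = £270
  £27,000 × 39% = £10,530
  £6,000 × 45% = £2,700
  → £35,470
  Less research credit £10,000 → £25,470

Parallel minimum levy:
  Base (reported book profit): £350,000
  Exemption: £58,000 − 25% × (£350,000 − £342,000) = £58,000 − £2,000 = £56,000
  Base: £350,000 − £56,000 = £294,000
  £294,000 × 11% = £32,340

£32,340 > £25,470, so the parallel minimum levy is the binding amount.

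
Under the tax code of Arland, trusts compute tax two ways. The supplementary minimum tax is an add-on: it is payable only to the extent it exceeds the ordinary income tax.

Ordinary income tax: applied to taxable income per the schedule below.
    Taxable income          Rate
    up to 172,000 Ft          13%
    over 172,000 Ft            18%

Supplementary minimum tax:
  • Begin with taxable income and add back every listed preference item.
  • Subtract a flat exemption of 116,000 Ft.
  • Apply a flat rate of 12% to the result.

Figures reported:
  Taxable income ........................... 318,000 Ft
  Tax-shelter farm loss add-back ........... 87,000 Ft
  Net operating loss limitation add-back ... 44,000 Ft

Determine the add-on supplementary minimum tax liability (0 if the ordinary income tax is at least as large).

Supplementary minimum tax:
  Adjusted income: 318,000 Ft + 87,000 Ft + 44,000 Ft = 449,000 Ft
  Less exemption 116,000 Ft → base 333,000 Ft
  333,000 Ft × 12% = 39,960 Ft

Ordinary income tax:
  172,000 Ft × 13% = 22,360 Ft
  146,000 Ft × 18% = 26,280 Ft
  → 48,640 Ft

39,960 Ft ≤ 48,640 Ft, so no add-on is due.

0 Ft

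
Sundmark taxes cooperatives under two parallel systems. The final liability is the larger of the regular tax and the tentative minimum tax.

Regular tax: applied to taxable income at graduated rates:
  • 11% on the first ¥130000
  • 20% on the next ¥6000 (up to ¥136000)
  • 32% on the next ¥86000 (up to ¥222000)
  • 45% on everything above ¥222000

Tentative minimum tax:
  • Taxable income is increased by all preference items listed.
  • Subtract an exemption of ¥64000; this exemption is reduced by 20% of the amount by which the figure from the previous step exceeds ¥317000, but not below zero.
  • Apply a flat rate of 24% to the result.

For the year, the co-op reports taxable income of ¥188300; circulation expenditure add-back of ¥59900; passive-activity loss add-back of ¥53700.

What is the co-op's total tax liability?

Tentative minimum tax:
  Adjusted income: ¥188300 + ¥59900 + ¥53700 = ¥301900
  Exemption: ¥301900 ≤ ¥317000, so full ¥64000 applies
  Base: ¥301900 − ¥64000 = ¥237900
  ¥237900 × 24% = ¥57096

Regular tax:
  ¥130000 × 11% = ¥14300
  ¥6000 × 20% = ¥1200
  ¥52300 × 32% = ¥16736
  → ¥32236

¥57096 > ¥32236, so the tentative minimum tax is the binding amount.

¥57096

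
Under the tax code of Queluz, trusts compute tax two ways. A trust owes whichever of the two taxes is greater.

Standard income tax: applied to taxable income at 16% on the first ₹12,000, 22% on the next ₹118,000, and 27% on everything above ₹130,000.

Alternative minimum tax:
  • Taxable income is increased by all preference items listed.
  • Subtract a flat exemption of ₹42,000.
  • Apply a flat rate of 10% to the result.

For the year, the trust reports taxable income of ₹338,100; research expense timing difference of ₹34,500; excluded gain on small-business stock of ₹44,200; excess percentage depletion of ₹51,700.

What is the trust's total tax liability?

₹84,067

Standard income tax:
  ₹12,000 × 16% = ₹1,920
  ₹118,000 × 22% = ₹25,960
  ₹208,100 × 27% = ₹56,187
  → ₹84,067

Alternative minimum tax:
  Adjusted income: ₹338,100 + ₹34,500 + ₹44,200 + ₹51,700 = ₹468,500
  Less exemption ₹42,000 → base ₹426,500
  ₹426,500 × 10% = ₹42,650

₹84,067 > ₹42,650, so the standard income tax governs.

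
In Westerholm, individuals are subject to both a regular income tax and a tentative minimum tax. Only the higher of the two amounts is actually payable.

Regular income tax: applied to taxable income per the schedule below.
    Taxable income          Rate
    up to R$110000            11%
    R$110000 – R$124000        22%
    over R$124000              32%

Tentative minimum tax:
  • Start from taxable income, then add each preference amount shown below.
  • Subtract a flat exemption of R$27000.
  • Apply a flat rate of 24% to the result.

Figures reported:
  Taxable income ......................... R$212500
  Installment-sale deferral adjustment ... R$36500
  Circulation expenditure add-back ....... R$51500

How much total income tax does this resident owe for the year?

R$65640

Regular income tax:
  R$110000 × 11% = R$12100
  R$14000 × 22% = R$3080
  R$88500 × 32% = R$28320
  → R$43500

Tentative minimum tax:
  Adjusted income: R$212500 + R$36500 + R$51500 = R$300500
  Less exemption R$27000 → base R$273500
  R$273500 × 24% = R$65640

R$65640 > R$43500, so the tentative minimum tax is the binding amount.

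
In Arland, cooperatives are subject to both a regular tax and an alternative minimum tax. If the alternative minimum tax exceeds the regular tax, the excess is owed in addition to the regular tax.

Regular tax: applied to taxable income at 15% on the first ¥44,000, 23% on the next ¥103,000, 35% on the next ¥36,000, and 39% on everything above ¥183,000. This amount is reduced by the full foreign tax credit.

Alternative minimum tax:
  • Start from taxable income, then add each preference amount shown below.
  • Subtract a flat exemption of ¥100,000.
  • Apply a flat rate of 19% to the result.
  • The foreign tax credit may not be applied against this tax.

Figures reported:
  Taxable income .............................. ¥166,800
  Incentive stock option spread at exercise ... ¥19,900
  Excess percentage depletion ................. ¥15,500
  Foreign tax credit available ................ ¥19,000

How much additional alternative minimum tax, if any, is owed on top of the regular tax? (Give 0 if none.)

¥1,198

Regular tax:
  ¥44,000 × 15% = ¥6,600
  ¥103,000 × 23% = ¥23,690
  ¥19,800 × 35% = ¥6,930
  → ¥37,220
  Less foreign tax credit ¥19,000 → ¥18,220

Alternative minimum tax:
  Adjusted income: ¥166,800 + ¥19,900 + ¥15,500 = ¥202,200
  Less exemption ¥100,000 → base ¥102,200
  ¥102,200 × 19% = ¥19,418

Excess of alternative minimum tax over regular tax: ¥19,418 − ¥18,220 = ¥1,198.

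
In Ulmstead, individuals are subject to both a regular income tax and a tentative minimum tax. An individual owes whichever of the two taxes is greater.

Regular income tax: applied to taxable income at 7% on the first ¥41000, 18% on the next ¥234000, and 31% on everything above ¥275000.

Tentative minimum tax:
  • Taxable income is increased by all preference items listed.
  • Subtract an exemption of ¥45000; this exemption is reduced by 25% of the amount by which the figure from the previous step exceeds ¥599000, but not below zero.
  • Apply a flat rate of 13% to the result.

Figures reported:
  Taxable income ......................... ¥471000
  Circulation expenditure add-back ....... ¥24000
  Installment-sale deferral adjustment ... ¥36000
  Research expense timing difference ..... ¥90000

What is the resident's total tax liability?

Regular income tax:
  ¥41000 × 7% = ¥2870
  ¥234000 × 18% = ¥42120
  ¥196000 × 31% = ¥60760
  → ¥105750

Tentative minimum tax:
  Adjusted income: ¥471000 + ¥24000 + ¥36000 + ¥90000 = ¥621000
  Exemption: ¥45000 − 25% × (¥621000 − ¥599000) = ¥45000 − ¥5500 = ¥39500
  Base: ¥621000 − ¥39500 = ¥581500
  ¥581500 × 13% = ¥75595

¥105750 > ¥75595, so the regular income tax governs.

¥105750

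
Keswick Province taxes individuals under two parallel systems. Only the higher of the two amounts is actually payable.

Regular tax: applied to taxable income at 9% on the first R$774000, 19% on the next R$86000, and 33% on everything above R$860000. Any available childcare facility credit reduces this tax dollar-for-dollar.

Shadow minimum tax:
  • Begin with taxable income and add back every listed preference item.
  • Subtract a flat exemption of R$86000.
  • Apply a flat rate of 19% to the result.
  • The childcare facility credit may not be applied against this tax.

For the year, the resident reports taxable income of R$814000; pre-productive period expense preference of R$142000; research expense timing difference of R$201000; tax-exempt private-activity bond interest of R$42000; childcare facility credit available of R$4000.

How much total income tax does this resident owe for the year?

R$211470

Shadow minimum tax:
  Adjusted income: R$814000 + R$142000 + R$201000 + R$42000 = R$1199000
  Less exemption R$86000 → base R$1113000
  R$1113000 × 19% = R$211470

Regular tax:
  R$774000 × 9% = R$69660
  R$40000 × 19% = R$7600
  → R$77260
  Less childcare facility credit R$4000 → R$73260

R$211470 > R$73260, so the shadow minimum tax is the binding amount.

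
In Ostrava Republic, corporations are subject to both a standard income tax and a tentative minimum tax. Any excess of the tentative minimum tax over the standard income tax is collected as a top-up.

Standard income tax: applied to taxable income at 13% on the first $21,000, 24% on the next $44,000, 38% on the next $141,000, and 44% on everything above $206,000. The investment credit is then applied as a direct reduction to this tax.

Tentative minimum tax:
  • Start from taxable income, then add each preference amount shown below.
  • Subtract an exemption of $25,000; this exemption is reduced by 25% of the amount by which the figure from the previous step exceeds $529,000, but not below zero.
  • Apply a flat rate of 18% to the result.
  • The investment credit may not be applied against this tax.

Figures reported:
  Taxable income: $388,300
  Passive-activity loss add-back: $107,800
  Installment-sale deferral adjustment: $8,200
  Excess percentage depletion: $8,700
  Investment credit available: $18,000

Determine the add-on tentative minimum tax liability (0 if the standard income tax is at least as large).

Tentative minimum tax:
  Adjusted income: $388,300 + $107,800 + $8,200 + $8,700 = $513,000
  Exemption: $513,000 ≤ $529,000, so full $25,000 applies
  Base: $513,000 − $25,000 = $488,000
  $488,000 × 18% = $87,840

Standard income tax:
  $21,000 × 13% = $2,730
  $44,000 × 24% = $10,560
  $141,000 × 38% = $53,580
  $182,300 × 44% = $80,212
  → $147,082
  Less investment credit $18,000 → $129,082

$87,840 ≤ $129,082, so no add-on is due.

$0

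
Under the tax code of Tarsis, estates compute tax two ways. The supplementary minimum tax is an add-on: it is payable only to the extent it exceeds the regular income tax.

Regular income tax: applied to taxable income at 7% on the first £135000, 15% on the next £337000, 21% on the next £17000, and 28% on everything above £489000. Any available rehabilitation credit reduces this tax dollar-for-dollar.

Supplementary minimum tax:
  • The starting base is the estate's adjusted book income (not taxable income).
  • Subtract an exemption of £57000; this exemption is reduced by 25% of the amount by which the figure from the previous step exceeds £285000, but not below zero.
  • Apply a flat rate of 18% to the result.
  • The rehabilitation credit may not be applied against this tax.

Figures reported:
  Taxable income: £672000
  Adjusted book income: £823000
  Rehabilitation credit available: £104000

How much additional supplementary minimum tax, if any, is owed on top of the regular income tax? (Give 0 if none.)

Supplementary minimum tax:
  Base (adjusted book income): £823000
  Exemption: 25% × (£823000 − £285000) = £134500 ≥ £57000, so the exemption is fully phased out
  Base: £823000 − £0 = £823000
  £823000 × 18% = £148140

Regular income tax:
  £135000 × 7% = £9450
  £337000 × 15% = £50550
  £17000 × 21% = £3570
  £183000 × 28% = £51240
  → £114810
  Less rehabilitation credit £104000 → £10810

Excess of supplementary minimum tax over regular income tax: £148140 − £10810 = £137330.

£137330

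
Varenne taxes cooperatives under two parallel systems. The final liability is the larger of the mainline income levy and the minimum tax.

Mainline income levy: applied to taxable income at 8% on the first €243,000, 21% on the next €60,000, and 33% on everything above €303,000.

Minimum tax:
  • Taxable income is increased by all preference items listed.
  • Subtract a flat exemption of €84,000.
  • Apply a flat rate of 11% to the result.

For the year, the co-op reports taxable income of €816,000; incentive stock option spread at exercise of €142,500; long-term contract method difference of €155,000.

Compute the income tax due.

Mainline income levy:
  €243,000 × 8% = €19,440
  €60,000 × 21% = €12,600
  €513,000 × 33% = €169,290
  → €201,330

Minimum tax:
  Adjusted income: €816,000 + €142,500 + €155,000 = €1,113,500
  Less exemption €84,000 → base €1,029,500
  €1,029,500 × 11% = €113,245

€201,330 > €113,245, so the mainline income levy governs.

€201,330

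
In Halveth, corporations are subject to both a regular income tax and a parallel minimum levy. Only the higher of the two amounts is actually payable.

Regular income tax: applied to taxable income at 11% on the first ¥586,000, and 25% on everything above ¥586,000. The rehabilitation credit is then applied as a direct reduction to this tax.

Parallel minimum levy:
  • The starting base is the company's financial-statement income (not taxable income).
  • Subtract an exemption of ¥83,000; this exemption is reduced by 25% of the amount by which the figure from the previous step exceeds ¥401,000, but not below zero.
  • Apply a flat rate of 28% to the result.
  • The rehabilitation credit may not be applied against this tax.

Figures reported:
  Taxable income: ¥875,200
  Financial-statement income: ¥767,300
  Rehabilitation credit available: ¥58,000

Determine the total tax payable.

¥214,844

Regular income tax:
  ¥586,000 × 11% = ¥64,460
  ¥289,200 × 25% = ¥72,300
  → ¥136,760
  Less rehabilitation credit ¥58,000 → ¥78,760

Parallel minimum levy:
  Base (financial-statement income): ¥767,300
  Exemption: 25% × (¥767,300 − ¥401,000) = ¥91,575 ≥ ¥83,000, so the exemption is fully phased out
  Base: ¥767,300 − ¥0 = ¥767,300
  ¥767,300 × 28% = ¥214,844

¥214,844 > ¥78,760, so the parallel minimum levy is the binding amount.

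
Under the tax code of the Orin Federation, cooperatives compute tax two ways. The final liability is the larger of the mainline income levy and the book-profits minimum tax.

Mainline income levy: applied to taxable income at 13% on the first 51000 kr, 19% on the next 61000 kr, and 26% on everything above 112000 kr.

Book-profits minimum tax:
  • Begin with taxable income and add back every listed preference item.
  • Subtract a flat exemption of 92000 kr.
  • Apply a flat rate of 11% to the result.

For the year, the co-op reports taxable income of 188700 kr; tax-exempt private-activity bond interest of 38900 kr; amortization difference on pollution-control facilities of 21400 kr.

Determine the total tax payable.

Mainline income levy:
  51000 kr × 13% = 6630 kr
  61000 kr × 19% = 11590 kr
  76700 kr × 26% = 19942 kr
  → 38162 kr

Book-profits minimum tax:
  Adjusted income: 188700 kr + 38900 kr + 21400 kr = 249000 kr
  Less exemption 92000 kr → base 157000 kr
  157000 kr × 11% = 17270 kr

38162 kr > 17270 kr, so the mainline income levy governs.

38162 kr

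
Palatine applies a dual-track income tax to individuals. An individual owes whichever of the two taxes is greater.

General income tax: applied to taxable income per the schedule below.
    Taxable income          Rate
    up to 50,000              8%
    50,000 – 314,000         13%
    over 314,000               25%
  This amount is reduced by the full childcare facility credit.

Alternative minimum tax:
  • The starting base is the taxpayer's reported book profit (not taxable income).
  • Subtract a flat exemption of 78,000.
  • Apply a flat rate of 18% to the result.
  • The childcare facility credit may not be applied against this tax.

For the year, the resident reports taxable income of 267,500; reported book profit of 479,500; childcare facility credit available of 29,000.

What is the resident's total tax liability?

72,270

Alternative minimum tax:
  Base (reported book profit): 479,500
  Less exemption 78,000 → base 401,500
  401,500 × 18% = 72,270

General income tax:
  50,000 × 8% = 4,000
  217,500 × 13% = 28,275
  → 32,275
  Less childcare facility credit 29,000 → 3,275

72,270 > 3,275, so the alternative minimum tax is the binding amount.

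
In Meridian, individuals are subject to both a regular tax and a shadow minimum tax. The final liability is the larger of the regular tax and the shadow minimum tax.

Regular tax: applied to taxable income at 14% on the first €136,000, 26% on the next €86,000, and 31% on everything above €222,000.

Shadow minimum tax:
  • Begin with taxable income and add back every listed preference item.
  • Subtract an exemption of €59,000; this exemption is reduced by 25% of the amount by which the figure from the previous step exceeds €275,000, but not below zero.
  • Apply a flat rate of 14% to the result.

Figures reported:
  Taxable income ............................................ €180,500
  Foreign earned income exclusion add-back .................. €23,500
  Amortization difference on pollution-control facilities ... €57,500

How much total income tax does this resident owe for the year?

€30,610

Regular tax:
  €136,000 × 14% = €19,040
  €44,500 × 26% = €11,570
  → €30,610

Shadow minimum tax:
  Adjusted income: €180,500 + €23,500 + €57,500 = €261,500
  Exemption: €261,500 ≤ €275,000, so full €59,000 applies
  Base: €261,500 − €59,000 = €202,500
  €202,500 × 14% = €28,350

€30,610 > €28,350, so the regular tax governs.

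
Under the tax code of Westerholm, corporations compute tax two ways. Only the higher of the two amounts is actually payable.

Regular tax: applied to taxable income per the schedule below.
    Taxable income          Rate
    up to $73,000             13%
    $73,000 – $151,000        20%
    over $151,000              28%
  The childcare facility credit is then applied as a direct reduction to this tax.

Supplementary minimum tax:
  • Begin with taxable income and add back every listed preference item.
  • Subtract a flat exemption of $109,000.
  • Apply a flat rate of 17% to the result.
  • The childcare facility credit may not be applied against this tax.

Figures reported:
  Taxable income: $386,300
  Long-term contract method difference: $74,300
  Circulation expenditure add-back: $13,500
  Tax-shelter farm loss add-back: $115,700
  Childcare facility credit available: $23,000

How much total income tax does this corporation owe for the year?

$81,736

Supplementary minimum tax:
  Adjusted income: $386,300 + $74,300 + $13,500 + $115,700 = $589,800
  Less exemption $109,000 → base $480,800
  $480,800 × 17% = $81,736

Regular tax:
  $73,000 × 13% = $9,490
  $78,000 × 20% = $15,600
  $235,300 × 28% = $65,884
  → $90,974
  Less childcare facility credit $23,000 → $67,974

$81,736 > $67,974, so the supplementary minimum tax is the binding amount.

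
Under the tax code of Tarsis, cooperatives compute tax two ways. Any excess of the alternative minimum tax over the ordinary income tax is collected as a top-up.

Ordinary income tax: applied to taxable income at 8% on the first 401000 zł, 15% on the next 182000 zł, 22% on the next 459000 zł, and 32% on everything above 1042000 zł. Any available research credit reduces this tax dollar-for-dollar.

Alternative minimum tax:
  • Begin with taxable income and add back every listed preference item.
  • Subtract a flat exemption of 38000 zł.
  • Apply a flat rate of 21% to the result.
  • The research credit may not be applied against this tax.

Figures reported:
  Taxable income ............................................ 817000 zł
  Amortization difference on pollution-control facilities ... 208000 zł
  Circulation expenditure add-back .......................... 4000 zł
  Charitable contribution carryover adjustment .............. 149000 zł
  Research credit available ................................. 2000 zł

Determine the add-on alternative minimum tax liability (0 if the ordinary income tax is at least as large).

130540 zł

Ordinary income tax:
  401000 zł × 8% = 32080 zł
  182000 zł × 15% = 27300 zł
  234000 zł × 22% = 51480 zł
  → 110860 zł
  Less research credit 2000 zł → 108860 zł

Alternative minimum tax:
  Adjusted income: 817000 zł + 208000 zł + 4000 zł + 149000 zł = 1178000 zł
  Less exemption 38000 zł → base 1140000 zł
  1140000 zł × 21% = 239400 zł

Excess of alternative minimum tax over ordinary income tax: 239400 zł − 108860 zł = 130540 zł.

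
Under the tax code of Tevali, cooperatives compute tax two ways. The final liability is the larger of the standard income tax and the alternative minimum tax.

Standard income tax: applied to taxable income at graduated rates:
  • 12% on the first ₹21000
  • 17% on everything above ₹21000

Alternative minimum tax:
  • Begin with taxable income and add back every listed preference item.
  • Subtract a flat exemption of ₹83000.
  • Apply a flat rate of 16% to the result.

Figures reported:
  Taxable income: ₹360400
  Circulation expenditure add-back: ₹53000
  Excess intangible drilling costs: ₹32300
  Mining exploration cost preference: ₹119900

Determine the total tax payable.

₹77216

Standard income tax:
  ₹21000 × 12% = ₹2520
  ₹339400 × 17% = ₹57698
  → ₹60218

Alternative minimum tax:
  Adjusted income: ₹360400 + ₹53000 + ₹32300 + ₹119900 = ₹565600
  Less exemption ₹83000 → base ₹482600
  ₹482600 × 16% = ₹77216

₹77216 > ₹60218, so the alternative minimum tax is the binding amount.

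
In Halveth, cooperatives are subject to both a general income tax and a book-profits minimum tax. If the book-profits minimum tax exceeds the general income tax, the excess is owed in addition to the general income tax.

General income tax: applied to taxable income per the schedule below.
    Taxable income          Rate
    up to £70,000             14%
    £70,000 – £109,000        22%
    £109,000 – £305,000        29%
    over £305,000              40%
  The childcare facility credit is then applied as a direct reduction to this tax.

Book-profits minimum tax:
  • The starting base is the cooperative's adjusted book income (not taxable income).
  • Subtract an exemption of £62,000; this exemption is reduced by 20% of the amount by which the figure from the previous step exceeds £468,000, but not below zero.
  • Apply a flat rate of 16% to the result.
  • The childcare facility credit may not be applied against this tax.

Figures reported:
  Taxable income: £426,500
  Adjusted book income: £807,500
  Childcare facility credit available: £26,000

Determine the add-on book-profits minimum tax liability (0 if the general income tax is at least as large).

Book-profits minimum tax:
  Base (adjusted book income): £807,500
  Exemption: 20% × (£807,500 − £468,000) = £67,900 ≥ £62,000, so the exemption is fully phased out
  Base: £807,500 − £0 = £807,500
  £807,500 × 16% = £129,200

General income tax:
  £70,000 × 14% = £9,800
  £39,000 × 22% = £8,580
  £196,000 × 29% = £56,840
  £121,500 × 40% = £48,600
  → £123,820
  Less childcare facility credit £26,000 → £97,820

Excess of book-profits minimum tax over general income tax: £129,200 − £97,820 = £31,380.

£31,380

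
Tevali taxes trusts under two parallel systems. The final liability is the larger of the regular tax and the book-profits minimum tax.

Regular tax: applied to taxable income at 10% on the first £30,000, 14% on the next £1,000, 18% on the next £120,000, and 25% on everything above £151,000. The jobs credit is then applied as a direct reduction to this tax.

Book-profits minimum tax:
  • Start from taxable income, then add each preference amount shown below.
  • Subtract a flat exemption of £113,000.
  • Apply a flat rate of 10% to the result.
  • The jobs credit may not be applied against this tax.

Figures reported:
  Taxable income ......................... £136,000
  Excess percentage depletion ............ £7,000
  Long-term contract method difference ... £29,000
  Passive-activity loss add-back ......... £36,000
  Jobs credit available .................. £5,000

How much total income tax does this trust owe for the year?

Book-profits minimum tax:
  Adjusted income: £136,000 + £7,000 + £29,000 + £36,000 = £208,000
  Less exemption £113,000 → base £95,000
  £95,000 × 10% = £9,500

Regular tax:
  £30,000 × 10% = £3,000
  £1,000 × 14% = £140
  £105,000 × 18% = £18,900
  → £22,040
  Less jobs credit £5,000 → £17,040

£17,040 > £9,500, so the regular tax governs.

£17,040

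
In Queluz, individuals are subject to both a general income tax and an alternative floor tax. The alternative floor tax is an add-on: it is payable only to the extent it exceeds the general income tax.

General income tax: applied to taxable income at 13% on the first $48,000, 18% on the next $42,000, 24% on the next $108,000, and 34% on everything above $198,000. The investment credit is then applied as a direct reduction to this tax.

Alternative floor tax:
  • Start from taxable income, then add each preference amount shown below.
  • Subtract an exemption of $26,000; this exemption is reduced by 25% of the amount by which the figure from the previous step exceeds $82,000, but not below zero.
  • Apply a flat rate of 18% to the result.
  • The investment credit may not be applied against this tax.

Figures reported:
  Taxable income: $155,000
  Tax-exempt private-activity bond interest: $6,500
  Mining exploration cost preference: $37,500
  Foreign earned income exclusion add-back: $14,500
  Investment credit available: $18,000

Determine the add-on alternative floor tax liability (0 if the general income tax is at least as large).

$27,030

Alternative floor tax:
  Adjusted income: $155,000 + $6,500 + $37,500 + $14,500 = $213,500
  Exemption: 25% × ($213,500 − $82,000) = $32,875 ≥ $26,000, so the exemption is fully phased out
  Base: $213,500 − $0 = $213,500
  $213,500 × 18% = $38,430

General income tax:
  $48,000 × 13% = $6,240
  $42,000 × 18% = $7,560
  $65,000 × 24% = $15,600
  → $29,400
  Less investment credit $18,000 → $11,400

Excess of alternative floor tax over general income tax: $38,430 − $11,400 = $27,030.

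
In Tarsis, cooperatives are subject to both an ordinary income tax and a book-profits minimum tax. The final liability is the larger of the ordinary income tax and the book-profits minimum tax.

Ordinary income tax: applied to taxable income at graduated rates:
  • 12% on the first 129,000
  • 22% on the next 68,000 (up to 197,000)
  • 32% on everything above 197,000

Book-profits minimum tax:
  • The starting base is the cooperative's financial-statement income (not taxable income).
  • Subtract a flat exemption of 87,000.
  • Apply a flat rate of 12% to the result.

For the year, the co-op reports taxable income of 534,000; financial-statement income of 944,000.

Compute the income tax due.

Book-profits minimum tax:
  Base (financial-statement income): 944,000
  Less exemption 87,000 → base 857,000
  857,000 × 12% = 102,840

Ordinary income tax:
  129,000 × 12% = 15,480
  68,000 × 22% = 14,960
  337,000 × 32% = 107,840
  → 138,280

138,280 > 102,840, so the ordinary income tax governs.

138,280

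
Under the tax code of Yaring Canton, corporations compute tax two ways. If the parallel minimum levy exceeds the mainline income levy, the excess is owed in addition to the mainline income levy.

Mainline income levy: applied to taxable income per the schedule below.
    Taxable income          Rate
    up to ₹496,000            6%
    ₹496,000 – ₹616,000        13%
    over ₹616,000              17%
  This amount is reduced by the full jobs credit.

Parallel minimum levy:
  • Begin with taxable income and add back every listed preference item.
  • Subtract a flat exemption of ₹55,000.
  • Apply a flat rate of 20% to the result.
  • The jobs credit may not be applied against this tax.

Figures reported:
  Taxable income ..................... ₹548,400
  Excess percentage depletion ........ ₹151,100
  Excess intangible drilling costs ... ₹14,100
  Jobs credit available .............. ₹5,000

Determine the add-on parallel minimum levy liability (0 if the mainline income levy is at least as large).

Mainline income levy:
  ₹496,000 × 6% = ₹29,760
  ₹52,400 × 13% = ₹6,812
  → ₹36,572
  Less jobs credit ₹5,000 → ₹31,572

Parallel minimum levy:
  Adjusted income: ₹548,400 + ₹151,100 + ₹14,100 = ₹713,600
  Less exemption ₹55,000 → base ₹658,600
  ₹658,600 × 20% = ₹131,720

Excess of parallel minimum levy over mainline income levy: ₹131,720 − ₹31,572 = ₹100,148.

₹100,148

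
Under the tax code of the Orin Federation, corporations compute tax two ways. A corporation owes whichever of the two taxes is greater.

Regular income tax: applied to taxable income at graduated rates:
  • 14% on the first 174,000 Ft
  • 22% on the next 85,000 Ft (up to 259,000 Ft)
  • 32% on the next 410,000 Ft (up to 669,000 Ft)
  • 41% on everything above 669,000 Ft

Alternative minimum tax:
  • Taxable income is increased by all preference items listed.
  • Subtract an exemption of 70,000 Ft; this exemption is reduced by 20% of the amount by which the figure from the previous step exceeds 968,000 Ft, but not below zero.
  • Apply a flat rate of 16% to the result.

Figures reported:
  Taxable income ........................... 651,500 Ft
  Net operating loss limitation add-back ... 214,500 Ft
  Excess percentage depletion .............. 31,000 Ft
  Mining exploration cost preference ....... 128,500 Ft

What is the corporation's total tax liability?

Alternative minimum tax:
  Adjusted income: 651,500 Ft + 214,500 Ft + 31,000 Ft + 128,500 Ft = 1,025,500 Ft
  Exemption: 70,000 Ft − 20% × (1,025,500 Ft − 968,000 Ft) = 70,000 Ft − 11,500 Ft = 58,500 Ft
  Base: 1,025,500 Ft − 58,500 Ft = 967,000 Ft
  967,000 Ft × 16% = 154,720 Ft

Regular income tax:
  174,000 Ft × 14% = 24,360 Ft
  85,000 Ft × 22% = 18,700 Ft
  392,500 Ft × 32% = 125,600 Ft
  → 168,660 Ft

168,660 Ft > 154,720 Ft, so the regular income tax governs.

168,660 Ft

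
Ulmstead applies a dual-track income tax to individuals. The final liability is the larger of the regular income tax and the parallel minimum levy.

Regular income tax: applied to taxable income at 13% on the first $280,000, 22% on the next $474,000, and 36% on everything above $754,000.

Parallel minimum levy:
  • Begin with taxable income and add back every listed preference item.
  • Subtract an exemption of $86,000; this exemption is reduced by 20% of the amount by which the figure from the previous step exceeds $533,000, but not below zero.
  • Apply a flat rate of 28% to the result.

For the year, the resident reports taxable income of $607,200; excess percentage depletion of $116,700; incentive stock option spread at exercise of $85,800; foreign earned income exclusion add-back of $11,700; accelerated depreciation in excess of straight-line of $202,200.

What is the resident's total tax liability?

$286,608

Regular income tax:
  $280,000 × 13% = $36,400
  $327,200 × 22% = $71,984
  → $108,384

Parallel minimum levy:
  Adjusted income: $607,200 + $116,700 + $85,800 + $11,700 + $202,200 = $1,023,600
  Exemption: 20% × ($1,023,600 − $533,000) = $98,120 ≥ $86,000, so the exemption is fully phased out
  Base: $1,023,600 − $0 = $1,023,600
  $1,023,600 × 28% = $286,608

$286,608 > $108,384, so the parallel minimum levy is the binding amount.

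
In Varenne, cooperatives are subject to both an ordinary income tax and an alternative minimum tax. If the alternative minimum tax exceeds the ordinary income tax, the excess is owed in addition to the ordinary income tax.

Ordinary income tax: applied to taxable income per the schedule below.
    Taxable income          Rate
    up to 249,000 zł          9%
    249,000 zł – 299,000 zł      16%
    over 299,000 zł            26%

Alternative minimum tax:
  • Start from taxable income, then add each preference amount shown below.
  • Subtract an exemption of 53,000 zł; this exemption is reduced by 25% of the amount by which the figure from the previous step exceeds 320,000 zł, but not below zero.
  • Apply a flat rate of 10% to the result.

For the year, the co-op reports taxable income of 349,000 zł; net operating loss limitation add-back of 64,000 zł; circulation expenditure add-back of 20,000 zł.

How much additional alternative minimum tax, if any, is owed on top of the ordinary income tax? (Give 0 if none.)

Ordinary income tax:
  249,000 zł × 9% = 22,410 zł
  50,000 zł × 16% = 8,000 zł
  50,000 zł × 26% = 13,000 zł
  → 43,410 zł

Alternative minimum tax:
  Adjusted income: 349,000 zł + 64,000 zł + 20,000 zł = 433,000 zł
  Exemption: 53,000 zł − 25% × (433,000 zł − 320,000 zł) = 53,000 zł − 28,250 zł = 24,750 zł
  Base: 433,000 zł − 24,750 zł = 408,250 zł
  408,250 zł × 10% = 40,825 zł

40,825 zł ≤ 43,410 zł, so no add-on is due.

0 zł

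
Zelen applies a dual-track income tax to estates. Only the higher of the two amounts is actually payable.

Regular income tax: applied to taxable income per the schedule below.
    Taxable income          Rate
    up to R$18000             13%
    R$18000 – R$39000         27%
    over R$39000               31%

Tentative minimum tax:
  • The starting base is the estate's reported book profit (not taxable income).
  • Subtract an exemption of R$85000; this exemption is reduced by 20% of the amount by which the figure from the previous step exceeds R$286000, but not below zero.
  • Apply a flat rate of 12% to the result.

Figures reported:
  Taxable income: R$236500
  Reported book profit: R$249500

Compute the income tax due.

Regular income tax:
  R$18000 × 13% = R$2340
  R$21000 × 27% = R$5670
  R$197500 × 31% = R$61225
  → R$69235

Tentative minimum tax:
  Base (reported book profit): R$249500
  Exemption: R$249500 ≤ R$286000, so full R$85000 applies
  Base: R$249500 − R$85000 = R$164500
  R$164500 × 12% = R$19740

R$69235 > R$19740, so the regular income tax governs.

R$69235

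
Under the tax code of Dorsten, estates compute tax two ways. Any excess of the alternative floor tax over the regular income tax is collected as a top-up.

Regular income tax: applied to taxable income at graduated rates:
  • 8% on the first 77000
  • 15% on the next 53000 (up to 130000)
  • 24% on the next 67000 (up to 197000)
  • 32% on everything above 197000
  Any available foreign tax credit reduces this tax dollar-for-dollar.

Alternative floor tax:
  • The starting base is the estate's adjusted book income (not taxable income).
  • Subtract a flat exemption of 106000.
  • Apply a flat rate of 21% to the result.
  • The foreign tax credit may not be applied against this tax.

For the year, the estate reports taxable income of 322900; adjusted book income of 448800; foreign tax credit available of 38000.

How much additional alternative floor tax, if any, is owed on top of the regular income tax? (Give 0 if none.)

Regular income tax:
  77000 × 8% = 6160
  53000 × 15% = 7950
  67000 × 24% = 16080
  125900 × 32% = 40288
  → 70478
  Less foreign tax credit 38000 → 32478

Alternative floor tax:
  Base (adjusted book income): 448800
  Less exemption 106000 → base 342800
  342800 × 21% = 71988

Excess of alternative floor tax over regular income tax: 71988 − 32478 = 39510.

39510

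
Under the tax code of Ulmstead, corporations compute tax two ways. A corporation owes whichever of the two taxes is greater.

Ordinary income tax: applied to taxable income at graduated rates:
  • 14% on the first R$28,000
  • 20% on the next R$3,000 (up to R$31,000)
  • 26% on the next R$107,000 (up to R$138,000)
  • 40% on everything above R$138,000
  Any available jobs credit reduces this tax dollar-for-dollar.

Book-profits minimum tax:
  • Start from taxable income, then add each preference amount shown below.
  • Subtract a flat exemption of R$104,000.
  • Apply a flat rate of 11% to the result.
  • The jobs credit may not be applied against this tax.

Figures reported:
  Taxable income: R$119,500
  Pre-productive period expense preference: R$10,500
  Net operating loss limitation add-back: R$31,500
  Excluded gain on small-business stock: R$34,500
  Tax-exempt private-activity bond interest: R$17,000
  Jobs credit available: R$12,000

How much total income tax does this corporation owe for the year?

Ordinary income tax:
  R$28,000 × 14% = R$3,920
  R$3,000 × 20% = R$600
  R$88,500 × 26% = R$23,010
  → R$27,530
  Less jobs credit R$12,000 → R$15,530

Book-profits minimum tax:
  Adjusted income: R$119,500 + R$10,500 + R$31,500 + R$34,500 + R$17,000 = R$213,000
  Less exemption R$104,000 → base R$109,000
  R$109,000 × 11% = R$11,990

R$15,530 > R$11,990, so the ordinary income tax governs.

R$15,530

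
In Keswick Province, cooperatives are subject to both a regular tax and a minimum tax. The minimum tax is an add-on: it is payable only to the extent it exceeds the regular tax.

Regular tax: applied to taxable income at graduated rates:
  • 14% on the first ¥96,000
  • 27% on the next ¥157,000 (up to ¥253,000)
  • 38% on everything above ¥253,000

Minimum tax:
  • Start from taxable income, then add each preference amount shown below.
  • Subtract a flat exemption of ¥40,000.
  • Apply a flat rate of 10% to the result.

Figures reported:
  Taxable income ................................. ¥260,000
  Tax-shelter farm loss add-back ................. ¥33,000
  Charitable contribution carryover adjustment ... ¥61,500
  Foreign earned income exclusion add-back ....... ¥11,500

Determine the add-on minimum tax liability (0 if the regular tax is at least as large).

Minimum tax:
  Adjusted income: ¥260,000 + ¥33,000 + ¥61,500 + ¥11,500 = ¥366,000
  Less exemption ¥40,000 → base ¥326,000
  ¥326,000 × 10% = ¥32,600

Regular tax:
  ¥96,000 × 14% = ¥13,440
  ¥157,000 × 27% = ¥42,390
  ¥7,000 × 38% = ¥2,660
  → ¥58,490

¥32,600 ≤ ¥58,490, so no add-on is due.

¥0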